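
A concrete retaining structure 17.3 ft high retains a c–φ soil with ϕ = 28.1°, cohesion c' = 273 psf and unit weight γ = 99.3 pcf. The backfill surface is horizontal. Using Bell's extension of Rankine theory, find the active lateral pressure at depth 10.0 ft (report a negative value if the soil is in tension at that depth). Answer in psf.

29.7 psf

K_a = (1 − sin φ)/(1 + sin φ) = 0.3596.
σ_a = K_a γ z − 2c√K_a = 0.3596×99.3×10.0 − 2×273×0.5997 = 29.67 psf.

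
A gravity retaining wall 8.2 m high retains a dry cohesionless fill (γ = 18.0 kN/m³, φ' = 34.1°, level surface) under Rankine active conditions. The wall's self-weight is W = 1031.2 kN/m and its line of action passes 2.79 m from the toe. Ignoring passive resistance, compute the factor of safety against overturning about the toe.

K_a = tan²(45° − 34.1°/2) = 0.2815.
P_a = ½K_aγH² = 0.5×0.2815×18.0×8.2² = 170.4 kN/m, acting at H/3 = 2.733 m above the base.
Overturning moment M_o = P_a × H/3 = 170.4 × 2.733 = 465.7.
Resisting moment M_r = W × 2.79 = 1031.2 × 2.79 = 2877.
FS_overturning = M_r/M_o = 2877/465.7 = 6.178.

6.18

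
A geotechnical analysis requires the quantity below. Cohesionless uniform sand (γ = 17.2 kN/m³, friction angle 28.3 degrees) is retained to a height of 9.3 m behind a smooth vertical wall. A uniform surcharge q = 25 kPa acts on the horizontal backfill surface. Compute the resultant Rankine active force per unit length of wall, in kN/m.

348 kN/m

K_a = tan²(45° − φ/2) = 0.3568.
Soil triangle: ½ K_a γ H² = 0.5×0.3568×17.2×9.3² = 265.4 kN/m.
Surcharge rectangle: K_a q H = 0.3568×25×9.3 = 82.95 kN/m.
Total = 265.4 + 82.95 = 348.3 kN/m.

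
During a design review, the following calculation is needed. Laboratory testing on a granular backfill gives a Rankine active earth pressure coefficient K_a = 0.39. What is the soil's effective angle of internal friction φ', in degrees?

26.0°

K_a = tan²(45° − φ/2) ⇒ 45° − φ/2 = arctan(√0.39) = 31.98°.
φ = 2(45° − 31.98°) = 26.03°.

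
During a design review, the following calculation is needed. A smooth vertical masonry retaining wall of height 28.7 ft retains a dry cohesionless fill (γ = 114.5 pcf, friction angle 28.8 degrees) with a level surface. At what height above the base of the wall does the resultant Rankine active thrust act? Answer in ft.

9.57 ft

K_a = 0.3498.
The pressure distribution is triangular, so the resultant acts at H/3 above the base = 28.7/3 = 9.567 ft.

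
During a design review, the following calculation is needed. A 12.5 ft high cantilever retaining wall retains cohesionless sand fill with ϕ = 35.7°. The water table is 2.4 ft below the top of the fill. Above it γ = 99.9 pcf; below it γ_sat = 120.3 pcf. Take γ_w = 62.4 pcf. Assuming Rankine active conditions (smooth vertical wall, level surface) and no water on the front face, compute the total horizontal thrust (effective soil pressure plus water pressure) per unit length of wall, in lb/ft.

K_a = tan²(45° − φ/2) = 0.2630.
γ' = 120.3 − 62.4 = 57.90 pcf. Depth below WT = 10.1 ft.
σ'_h at WT = K_a γ d_w = 63.05 psf; at base = 63.05 + K_a γ' × 10.1 = 216.9 psf.
P₁ (0–2.4 ft) = ½×63.05×2.4 = 75.67. P₂ (2.4–12.5 ft) = ½(63.05+216.9)×10.1 = 1414.
P_w = ½ γ_w h₂² = 0.5×62.4×10.1² = 3183. Total = 75.67+1414+3183 = 4672 lb/ft.

4670 lb/ft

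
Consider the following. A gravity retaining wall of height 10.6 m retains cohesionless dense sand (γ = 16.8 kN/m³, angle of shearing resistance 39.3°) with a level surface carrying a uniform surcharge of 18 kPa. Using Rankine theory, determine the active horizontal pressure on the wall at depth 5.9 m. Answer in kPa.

K_a = (1 − sin φ)/(1 + sin φ) = 0.2245.
σ_v = γz + q = 16.8 × 5.9 + 18 = 117.1 kPa.
σ_h = K_a σ_v = 0.2245 × 117.1 = 26.29 kPa.

26.3 kPa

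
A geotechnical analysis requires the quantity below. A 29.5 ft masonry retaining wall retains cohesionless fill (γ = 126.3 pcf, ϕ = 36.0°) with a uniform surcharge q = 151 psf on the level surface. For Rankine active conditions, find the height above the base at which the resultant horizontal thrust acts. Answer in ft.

10.2 ft

K_a = 0.2596.
Triangular part P₁ = ½K_aγH² = 14270 at H/3 = 9.833 ft; rectangular part P₂ = K_a q H = 1156 at H/2 = 14.75 ft.
ȳ = (P₁·9.833 + P₂·14.75)/(P₁+P₂) = 10.20 ft.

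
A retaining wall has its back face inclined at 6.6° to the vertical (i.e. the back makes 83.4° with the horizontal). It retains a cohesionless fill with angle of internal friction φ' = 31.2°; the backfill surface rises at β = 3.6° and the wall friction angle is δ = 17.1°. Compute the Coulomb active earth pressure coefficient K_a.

0.351

K_a = sin²(α+φ) / [sin²α · sin(α−δ) · (1 + √{sin(φ+δ)sin(φ−β) / (sin(α−δ)sin(α+β))})²].
With α = 83.4°, φ = 31.2°, δ = 17.1°, β = 3.6°: K_a = 0.3508.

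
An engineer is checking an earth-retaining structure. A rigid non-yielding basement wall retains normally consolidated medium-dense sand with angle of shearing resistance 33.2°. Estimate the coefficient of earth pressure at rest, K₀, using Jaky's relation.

0.452

K₀ = 1 − sin φ' = 1 − sin 33.2° = 0.4524.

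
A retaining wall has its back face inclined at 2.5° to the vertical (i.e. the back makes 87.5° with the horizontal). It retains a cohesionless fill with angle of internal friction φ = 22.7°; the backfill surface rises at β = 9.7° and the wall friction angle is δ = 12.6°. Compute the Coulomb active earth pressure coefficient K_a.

K_a = sin²(α+φ) / [sin²α · sin(α−δ) · (1 + √{sin(φ+δ)sin(φ−β) / (sin(α−δ)sin(α+β))})²].
With α = 87.5°, φ = 22.7°, δ = 12.6°, β = 9.7°: K_a = 0.4881.

0.488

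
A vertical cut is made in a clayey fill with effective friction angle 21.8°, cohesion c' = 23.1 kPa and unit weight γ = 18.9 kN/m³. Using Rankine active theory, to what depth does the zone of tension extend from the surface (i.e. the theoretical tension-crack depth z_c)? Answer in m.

K_a = tan²(45° − 21.8°/2) = 0.4584; √K_a = 0.6771.
The active pressure is zero where K_a γ z = 2c√K_a, so z_c = 2c/(γ√K_a) = 2×23.1/(18.9×0.6771) = 3.610 m.

3.61 m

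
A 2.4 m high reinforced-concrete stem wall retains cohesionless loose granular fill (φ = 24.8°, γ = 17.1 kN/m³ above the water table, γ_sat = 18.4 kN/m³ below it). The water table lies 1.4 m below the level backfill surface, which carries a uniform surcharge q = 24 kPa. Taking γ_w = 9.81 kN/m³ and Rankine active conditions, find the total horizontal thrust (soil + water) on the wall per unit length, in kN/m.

K_a = tan²(45° − φ/2) = 0.4090.
γ' = 18.4 − 9.81 = 8.590 kN/m³. h₂ = H − d_w = 1.0 m.
σ'_h: at surface K_a·q = 9.816; at WT K_a(q+γd_w) = 19.61; at base K_a(q+γd_w+γ'h₂) = 23.12 kPa.
P₁ = ½(9.816+19.61)×1.4 = 20.60; P₂ = ½(19.61+23.12)×1.0 = 21.36; P_w = ½γ_w h₂² = 4.905.
Total = 20.60+21.36+4.905 = 46.86 kN/m.

46.9 kN/m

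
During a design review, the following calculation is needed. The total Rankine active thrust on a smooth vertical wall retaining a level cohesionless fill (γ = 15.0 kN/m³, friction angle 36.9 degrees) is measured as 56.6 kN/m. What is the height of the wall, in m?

K_a = 0.2497. P_a = ½ K_a γ H² ⇒ H = √(2P_a/(K_a γ)).
H = √(2×56.6/(0.2497×15.0)) = 5.498 m.

5.50 m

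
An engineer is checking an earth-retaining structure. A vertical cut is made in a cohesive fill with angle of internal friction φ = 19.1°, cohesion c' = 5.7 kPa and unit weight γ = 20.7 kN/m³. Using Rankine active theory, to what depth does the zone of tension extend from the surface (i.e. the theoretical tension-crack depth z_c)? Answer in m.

K_a = tan²(45° − 19.1°/2) = 0.5069; √K_a = 0.7120.
The active pressure is zero where K_a γ z = 2c√K_a, so z_c = 2c/(γ√K_a) = 2×5.7/(20.7×0.7120) = 0.7735 m.

0.774 m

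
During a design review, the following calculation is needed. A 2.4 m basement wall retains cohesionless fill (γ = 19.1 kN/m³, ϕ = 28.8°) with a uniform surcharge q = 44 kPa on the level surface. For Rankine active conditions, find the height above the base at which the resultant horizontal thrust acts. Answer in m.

1.06 m

K_a = 0.3498.
Triangular part P₁ = ½K_aγH² = 19.24 at H/3 = 0.8000 m; rectangular part P₂ = K_a q H = 36.93 at H/2 = 1.200 m.
ȳ = (P₁·0.8000 + P₂·1.200)/(P₁+P₂) = 1.063 m.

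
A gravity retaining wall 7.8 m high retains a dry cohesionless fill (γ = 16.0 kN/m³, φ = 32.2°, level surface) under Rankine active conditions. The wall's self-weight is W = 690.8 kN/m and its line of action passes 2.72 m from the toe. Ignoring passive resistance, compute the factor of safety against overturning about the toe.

4.87

K_a = tan²(45° − 32.2°/2) = 0.3047.
P_a = ½K_aγH² = 0.5×0.3047×16.0×7.8² = 148.3 kN/m, acting at H/3 = 2.600 m above the base.
Overturning moment M_o = P_a × H/3 = 148.3 × 2.600 = 385.6.
Resisting moment M_r = W × 2.72 = 690.8 × 2.72 = 1879.
FS_overturning = M_r/M_o = 1879/385.6 = 4.872.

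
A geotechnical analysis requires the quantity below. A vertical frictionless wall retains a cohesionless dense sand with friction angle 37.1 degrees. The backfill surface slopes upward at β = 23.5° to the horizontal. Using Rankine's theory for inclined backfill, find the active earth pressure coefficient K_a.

K_a = cos β · (cos β − √(cos²β − cos²φ)) / (cos β + √(cos²β − cos²φ)).
cos β = 0.9171, cos φ = 0.7976, √(cos²β − cos²φ) = 0.4526.
K_a = 0.9171 × (0.9171 − 0.4526)/(0.9171 + 0.4526) = 0.3110.

0.311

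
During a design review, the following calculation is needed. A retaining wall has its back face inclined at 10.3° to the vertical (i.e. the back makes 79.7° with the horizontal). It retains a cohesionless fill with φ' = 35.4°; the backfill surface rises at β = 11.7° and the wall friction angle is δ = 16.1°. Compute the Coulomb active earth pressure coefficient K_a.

0.373

K_a = sin²(α+φ) / [sin²α · sin(α−δ) · (1 + √{sin(φ+δ)sin(φ−β) / (sin(α−δ)sin(α+β))})²].
With α = 79.7°, φ = 35.4°, δ = 16.1°, β = 11.7°: K_a = 0.3728.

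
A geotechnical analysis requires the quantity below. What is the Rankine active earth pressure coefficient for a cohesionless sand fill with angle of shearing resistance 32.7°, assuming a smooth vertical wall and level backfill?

K_a = tan²(45° − φ/2) = tan²(28.65°) = 0.2985.

0.298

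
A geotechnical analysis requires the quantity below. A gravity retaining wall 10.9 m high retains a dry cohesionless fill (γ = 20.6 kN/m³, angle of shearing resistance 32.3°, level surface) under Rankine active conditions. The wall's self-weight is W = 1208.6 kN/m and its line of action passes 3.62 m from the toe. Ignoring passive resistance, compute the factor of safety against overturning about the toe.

3.24

K_a = tan²(45° − 32.3°/2) = 0.3035.
P_a = ½K_aγH² = 0.5×0.3035×20.6×10.9² = 371.4 kN/m, acting at H/3 = 3.633 m above the base.
Overturning moment M_o = P_a × H/3 = 371.4 × 3.633 = 1349.
Resisting moment M_r = W × 3.62 = 1208.6 × 3.62 = 4375.
FS_overturning = M_r/M_o = 4375/1349 = 3.242.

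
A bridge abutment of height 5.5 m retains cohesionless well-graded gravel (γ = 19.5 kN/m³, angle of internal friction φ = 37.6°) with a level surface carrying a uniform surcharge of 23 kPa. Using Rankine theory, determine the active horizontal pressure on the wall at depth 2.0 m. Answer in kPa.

K_a = (1 − sin φ)/(1 + sin φ) = 0.2421.
σ_v = γz + q = 19.5 × 2.0 + 23 = 62.00 kPa.
σ_h = K_a σ_v = 0.2421 × 62.00 = 15.01 kPa.

15.0 kPa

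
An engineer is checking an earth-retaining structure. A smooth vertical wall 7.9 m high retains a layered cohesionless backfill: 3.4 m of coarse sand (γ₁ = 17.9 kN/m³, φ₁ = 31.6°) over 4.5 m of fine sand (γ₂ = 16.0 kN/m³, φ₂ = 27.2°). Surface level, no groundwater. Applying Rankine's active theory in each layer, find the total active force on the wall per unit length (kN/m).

K_a1 = tan²(45°−31.6°/2) = 0.3123; K_a2 = tan²(45°−27.2°/2) = 0.3726.
Layer 1: σ at base = K_a1 γ₁ h₁ = 19.01 kPa; P₁ = ½×19.01×3.4 = 32.32.
Layer 2: σ_v at top = γ₁h₁ = 60.86; σ_h top = K_a2×60.86 = 22.68; σ_h base = K_a2×(60.86+16.0×4.5) = 49.50.
P₂ = ½(22.68+49.50)×4.5 = 162.4. Total P_a = 32.32+162.4 = 194.7 kN/m.

195 kN/m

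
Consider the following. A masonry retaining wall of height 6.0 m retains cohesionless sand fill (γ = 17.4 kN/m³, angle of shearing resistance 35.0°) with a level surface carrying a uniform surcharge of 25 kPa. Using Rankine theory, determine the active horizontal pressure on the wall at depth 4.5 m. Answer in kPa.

K_a = (1 − sin φ)/(1 + sin φ) = 0.2710.
σ_v = γz + q = 17.4 × 4.5 + 25 = 103.3 kPa.
σ_h = K_a σ_v = 0.2710 × 103.3 = 27.99 kPa.

28.0 kPa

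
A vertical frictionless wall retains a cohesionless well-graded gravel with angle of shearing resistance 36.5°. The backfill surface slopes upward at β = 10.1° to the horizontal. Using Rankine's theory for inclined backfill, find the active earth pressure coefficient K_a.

0.264

K_a = cos β · (cos β − √(cos²β − cos²φ)) / (cos β + √(cos²β − cos²φ)).
cos β = 0.9845, cos φ = 0.8039, √(cos²β − cos²φ) = 0.5684.
K_a = 0.9845 × (0.9845 − 0.5684)/(0.9845 + 0.5684) = 0.2638.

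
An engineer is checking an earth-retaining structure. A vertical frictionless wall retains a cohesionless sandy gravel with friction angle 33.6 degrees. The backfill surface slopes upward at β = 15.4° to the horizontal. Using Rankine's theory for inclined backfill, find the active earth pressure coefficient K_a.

0.318

K_a = cos β · (cos β − √(cos²β − cos²φ)) / (cos β + √(cos²β − cos²φ)).
cos β = 0.9641, cos φ = 0.8329, √(cos²β − cos²φ) = 0.4855.
K_a = 0.9641 × (0.9641 − 0.4855)/(0.9641 + 0.4855) = 0.3183.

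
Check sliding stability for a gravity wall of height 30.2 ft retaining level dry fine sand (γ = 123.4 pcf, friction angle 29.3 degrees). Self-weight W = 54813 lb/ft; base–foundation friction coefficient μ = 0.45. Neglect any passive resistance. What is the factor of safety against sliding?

K_a = tan²(45° − 29.3°/2) = 0.3428.
P_a = ½K_aγH² = 0.5×0.3428×123.4×30.2² = 19290 lb/ft, acting at H/3 = 10.07 ft above the base.
FS_sliding = μW / P_a = 0.45×54813 / 19290 = 1.279.

1.28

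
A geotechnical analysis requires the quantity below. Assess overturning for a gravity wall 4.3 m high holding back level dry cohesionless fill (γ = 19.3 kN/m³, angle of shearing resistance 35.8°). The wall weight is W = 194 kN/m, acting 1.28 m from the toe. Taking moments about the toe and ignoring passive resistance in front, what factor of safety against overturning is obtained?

K_a = tan²(45° − 35.8°/2) = 0.2619.
P_a = ½K_aγH² = 0.5×0.2619×19.3×4.3² = 46.72 kN/m, acting at H/3 = 1.433 m above the base.
Overturning moment M_o = P_a × H/3 = 46.72 × 1.433 = 66.97.
Resisting moment M_r = W × 1.28 = 194 × 1.28 = 248.3.
FS_overturning = M_r/M_o = 248.3/66.97 = 3.708.

3.71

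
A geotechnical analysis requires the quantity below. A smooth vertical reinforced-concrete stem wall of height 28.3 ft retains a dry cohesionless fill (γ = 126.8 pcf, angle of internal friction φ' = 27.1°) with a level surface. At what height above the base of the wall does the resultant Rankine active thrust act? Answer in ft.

9.43 ft

K_a = 0.3741.
The pressure distribution is triangular, so the resultant acts at H/3 above the base = 28.3/3 = 9.433 ft.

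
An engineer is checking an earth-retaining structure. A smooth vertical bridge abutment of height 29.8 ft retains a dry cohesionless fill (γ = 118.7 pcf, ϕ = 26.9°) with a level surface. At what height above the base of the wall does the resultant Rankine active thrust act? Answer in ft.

9.93 ft

K_a = 0.3770.
The pressure distribution is triangular, so the resultant acts at H/3 above the base = 29.8/3 = 9.933 ft.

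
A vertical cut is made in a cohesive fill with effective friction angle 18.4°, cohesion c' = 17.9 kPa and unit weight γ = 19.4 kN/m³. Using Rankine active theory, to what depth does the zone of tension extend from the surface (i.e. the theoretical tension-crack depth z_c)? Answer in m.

2.56 m

K_a = tan²(45° − 18.4°/2) = 0.5202; √K_a = 0.7212.
The active pressure is zero where K_a γ z = 2c√K_a, so z_c = 2c/(γ√K_a) = 2×17.9/(19.4×0.7212) = 2.559 m.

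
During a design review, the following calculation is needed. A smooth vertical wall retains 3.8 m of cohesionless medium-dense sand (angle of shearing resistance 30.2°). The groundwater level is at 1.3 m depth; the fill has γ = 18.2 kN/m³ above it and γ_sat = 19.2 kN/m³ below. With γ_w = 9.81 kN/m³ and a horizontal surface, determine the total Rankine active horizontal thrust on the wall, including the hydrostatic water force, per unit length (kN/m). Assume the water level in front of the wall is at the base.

65.0 kN/m

K_a = tan²(45° − φ/2) = 0.3307.
γ' = 19.2 − 9.81 = 9.390 kN/m³. Depth below WT = 2.5 m.
σ'_h at WT = K_a γ d_w = 7.823 kPa; at base = 7.823 + K_a γ' × 2.5 = 15.59 kPa.
P₁ (0–1.3 m) = ½×7.823×1.3 = 5.085. P₂ (1.3–3.8 m) = ½(7.823+15.59)×2.5 = 29.26.
P_w = ½ γ_w h₂² = 0.5×9.81×2.5² = 30.66. Total = 5.085+29.26+30.66 = 65.00 kN/m.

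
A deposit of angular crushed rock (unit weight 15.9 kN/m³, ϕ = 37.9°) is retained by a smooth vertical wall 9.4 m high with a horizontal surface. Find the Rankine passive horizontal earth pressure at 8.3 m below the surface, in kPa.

552 kPa

K_p = (1 + sin φ)/(1 − sin φ) = 4.185.
σ_h = K_p γ z = 4.185 × 15.9 × 8.3 = 552.3 kPa.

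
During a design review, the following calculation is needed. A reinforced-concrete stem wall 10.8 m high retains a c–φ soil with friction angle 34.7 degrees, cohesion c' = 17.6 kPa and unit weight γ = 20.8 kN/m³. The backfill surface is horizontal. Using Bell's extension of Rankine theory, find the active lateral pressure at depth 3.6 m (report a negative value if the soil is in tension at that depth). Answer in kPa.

2.11 kPa

K_a = (1 − sin φ)/(1 + sin φ) = 0.2745.
σ_a = K_a γ z − 2c√K_a = 0.2745×20.8×3.6 − 2×17.6×0.5239 = 2.111 kPa.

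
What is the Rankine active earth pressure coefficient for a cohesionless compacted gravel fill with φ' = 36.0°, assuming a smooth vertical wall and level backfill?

0.260

K_a = tan²(45° − φ/2) = tan²(27.00°) = 0.2596.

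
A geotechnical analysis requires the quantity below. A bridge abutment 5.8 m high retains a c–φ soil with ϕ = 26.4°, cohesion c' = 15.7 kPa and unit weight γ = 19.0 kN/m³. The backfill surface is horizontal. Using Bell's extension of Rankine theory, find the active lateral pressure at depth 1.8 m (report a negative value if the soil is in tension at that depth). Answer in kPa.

K_a = (1 − sin φ)/(1 + sin φ) = 0.3844.
σ_a = K_a γ z − 2c√K_a = 0.3844×19.0×1.8 − 2×15.7×0.6200 = -6.321 kPa.

-6.32 kPa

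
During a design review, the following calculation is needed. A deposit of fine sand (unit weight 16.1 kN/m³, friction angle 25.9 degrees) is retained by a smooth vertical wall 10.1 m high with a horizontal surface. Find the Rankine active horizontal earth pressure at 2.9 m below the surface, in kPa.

K_a = (1 − sin φ)/(1 + sin φ) = 0.3920.
σ_h = K_a γ z = 0.3920 × 16.1 × 2.9 = 18.30 kPa.

18.3 kPa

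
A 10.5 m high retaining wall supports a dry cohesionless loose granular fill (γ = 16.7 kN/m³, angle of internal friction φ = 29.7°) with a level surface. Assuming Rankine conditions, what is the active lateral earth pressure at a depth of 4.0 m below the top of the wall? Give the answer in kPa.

22.5 kPa

K_a = (1 − sin φ)/(1 + sin φ) = 0.3374.
σ_h = K_a γ z = 0.3374 × 16.7 × 4.0 = 22.54 kPa.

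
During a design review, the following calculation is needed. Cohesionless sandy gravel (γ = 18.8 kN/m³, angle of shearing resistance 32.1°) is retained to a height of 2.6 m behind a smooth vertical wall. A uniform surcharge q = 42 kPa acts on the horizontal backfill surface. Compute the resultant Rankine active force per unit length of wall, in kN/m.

K_a = tan²(45° − φ/2) = 0.3060.
Soil triangle: ½ K_a γ H² = 0.5×0.3060×18.8×2.6² = 19.44 kN/m.
Surcharge rectangle: K_a q H = 0.3060×42×2.6 = 33.41 kN/m.
Total = 19.44 + 33.41 = 52.86 kN/m.

52.9 kN/m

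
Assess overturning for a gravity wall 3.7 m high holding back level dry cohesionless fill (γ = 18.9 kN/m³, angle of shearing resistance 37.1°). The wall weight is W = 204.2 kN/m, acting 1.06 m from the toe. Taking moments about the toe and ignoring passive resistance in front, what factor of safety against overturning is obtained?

K_a = tan²(45° − 37.1°/2) = 0.2475.
P_a = ½K_aγH² = 0.5×0.2475×18.9×3.7² = 32.02 kN/m, acting at H/3 = 1.233 m above the base.
Overturning moment M_o = P_a × H/3 = 32.02 × 1.233 = 39.49.
Resisting moment M_r = W × 1.06 = 204.2 × 1.06 = 216.5.
FS_overturning = M_r/M_o = 216.5/39.49 = 5.481.

5.48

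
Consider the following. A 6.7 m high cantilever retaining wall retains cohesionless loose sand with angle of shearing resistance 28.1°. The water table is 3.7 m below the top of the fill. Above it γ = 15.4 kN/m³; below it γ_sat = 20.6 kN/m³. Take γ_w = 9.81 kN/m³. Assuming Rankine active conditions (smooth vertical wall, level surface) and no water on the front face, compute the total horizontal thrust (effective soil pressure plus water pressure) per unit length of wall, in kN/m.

K_a = tan²(45° − φ/2) = 0.3596.
γ' = 20.6 − 9.81 = 10.79 kN/m³. Depth below WT = 3.0 m.
σ'_h at WT = K_a γ d_w = 20.49 kPa; at base = 20.49 + K_a γ' × 3.0 = 32.13 kPa.
P₁ (0–3.7 m) = ½×20.49×3.7 = 37.91. P₂ (3.7–6.7 m) = ½(20.49+32.13)×3.0 = 78.93.
P_w = ½ γ_w h₂² = 0.5×9.81×3.0² = 44.14. Total = 37.91+78.93+44.14 = 161.0 kN/m.

161 kN/m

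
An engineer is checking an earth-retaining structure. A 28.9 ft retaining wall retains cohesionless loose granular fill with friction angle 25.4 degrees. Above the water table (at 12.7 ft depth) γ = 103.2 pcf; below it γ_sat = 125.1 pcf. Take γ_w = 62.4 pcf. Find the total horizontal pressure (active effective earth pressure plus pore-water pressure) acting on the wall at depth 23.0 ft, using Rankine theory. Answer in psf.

K_a = (1 − sin φ)/(1 + sin φ) = 0.3996.
γ' = 125.1 − 62.4 = 62.70 pcf.
Effective vertical stress at 23.0 ft: σ'_v = 103.2×12.7 + 62.70×10.3 = 1956 psf.
σ'_h = K_a σ'_v = 0.3996 × 1956 = 781.9 psf; u = γ_w × 10.3 = 642.7 psf.
Total σ_h = 781.9 + 642.7 = 1425 psf.

1420 psf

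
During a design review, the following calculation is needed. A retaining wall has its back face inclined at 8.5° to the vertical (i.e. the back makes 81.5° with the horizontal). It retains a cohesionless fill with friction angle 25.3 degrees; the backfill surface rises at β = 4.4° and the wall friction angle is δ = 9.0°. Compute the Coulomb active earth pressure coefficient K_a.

K_a = sin²(α+φ) / [sin²α · sin(α−δ) · (1 + √{sin(φ+δ)sin(φ−β) / (sin(α−δ)sin(α+β))})²].
With α = 81.5°, φ = 25.3°, δ = 9.0°, β = 4.4°: K_a = 0.4611.

0.461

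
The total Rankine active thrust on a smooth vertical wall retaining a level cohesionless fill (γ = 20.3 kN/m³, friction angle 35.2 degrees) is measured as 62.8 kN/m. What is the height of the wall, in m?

K_a = 0.2687. P_a = ½ K_a γ H² ⇒ H = √(2P_a/(K_a γ)).
H = √(2×62.8/(0.2687×20.3)) = 4.799 m.

4.80 m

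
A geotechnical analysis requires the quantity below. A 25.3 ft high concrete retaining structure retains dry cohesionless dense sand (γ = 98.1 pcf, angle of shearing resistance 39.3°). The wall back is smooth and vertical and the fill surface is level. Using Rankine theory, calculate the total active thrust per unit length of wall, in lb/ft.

K_a = tan²(45° − φ/2) = 0.2245.
P_a = ½ K_a γ H² = 0.5 × 0.2245 × 98.1 × 25.3² = 7047 lb/ft.

7050 lb/ft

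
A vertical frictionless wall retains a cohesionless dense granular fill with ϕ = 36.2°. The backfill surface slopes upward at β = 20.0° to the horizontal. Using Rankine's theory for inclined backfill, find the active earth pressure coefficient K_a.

K_a = cos β · (cos β − √(cos²β − cos²φ)) / (cos β + √(cos²β − cos²φ)).
cos β = 0.9397, cos φ = 0.8070, √(cos²β − cos²φ) = 0.4815.
K_a = 0.9397 × (0.9397 − 0.4815)/(0.9397 + 0.4815) = 0.3030.

0.303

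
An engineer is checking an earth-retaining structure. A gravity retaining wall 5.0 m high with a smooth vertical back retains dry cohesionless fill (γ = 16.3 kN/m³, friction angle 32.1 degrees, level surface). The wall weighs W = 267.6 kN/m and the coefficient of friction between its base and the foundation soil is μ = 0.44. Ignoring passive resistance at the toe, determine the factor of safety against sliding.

K_a = tan²(45° − 32.1°/2) = 0.3060.
P_a = ½K_aγH² = 0.5×0.3060×16.3×5.0² = 62.35 kN/m, acting at H/3 = 1.667 m above the base.
FS_sliding = μW / P_a = 0.44×267.6 / 62.35 = 1.889.

1.89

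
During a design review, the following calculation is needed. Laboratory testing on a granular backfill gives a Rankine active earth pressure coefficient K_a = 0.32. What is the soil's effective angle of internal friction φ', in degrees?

K_a = tan²(45° − φ/2) ⇒ 45° − φ/2 = arctan(√0.32) = 29.50°.
φ = 2(45° − 29.50°) = 31.01°.

31.0°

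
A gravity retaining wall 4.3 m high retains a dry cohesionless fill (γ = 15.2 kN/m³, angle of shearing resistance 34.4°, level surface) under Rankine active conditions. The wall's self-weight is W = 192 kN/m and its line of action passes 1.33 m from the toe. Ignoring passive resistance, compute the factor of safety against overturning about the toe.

4.56

K_a = tan²(45° − 34.4°/2) = 0.2780.
P_a = ½K_aγH² = 0.5×0.2780×15.2×4.3² = 39.06 kN/m, acting at H/3 = 1.433 m above the base.
Overturning moment M_o = P_a × H/3 = 39.06 × 1.433 = 55.99.
Resisting moment M_r = W × 1.33 = 192 × 1.33 = 255.4.
FS_overturning = M_r/M_o = 255.4/55.99 = 4.561.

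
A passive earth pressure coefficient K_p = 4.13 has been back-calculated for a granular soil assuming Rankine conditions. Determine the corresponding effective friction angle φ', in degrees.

37.6°

K_p = (1+sin φ)/(1−sin φ) ⇒ sin φ = (K_p − 1)/(K_p + 1) = 0.6101.
φ = arcsin(0.6101) = 37.60°.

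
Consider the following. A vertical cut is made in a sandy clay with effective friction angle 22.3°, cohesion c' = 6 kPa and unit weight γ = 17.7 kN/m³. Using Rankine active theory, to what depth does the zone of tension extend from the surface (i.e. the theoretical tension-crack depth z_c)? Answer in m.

K_a = tan²(45° − 22.3°/2) = 0.4498; √K_a = 0.6707.
The active pressure is zero where K_a γ z = 2c√K_a, so z_c = 2c/(γ√K_a) = 2×6/(17.7×0.6707) = 1.011 m.

1.01 m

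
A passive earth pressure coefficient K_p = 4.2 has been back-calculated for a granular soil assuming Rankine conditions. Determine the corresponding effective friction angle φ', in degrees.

38.0°

K_p = (1+sin φ)/(1−sin φ) ⇒ sin φ = (K_p − 1)/(K_p + 1) = 0.6154.
φ = arcsin(0.6154) = 37.98°.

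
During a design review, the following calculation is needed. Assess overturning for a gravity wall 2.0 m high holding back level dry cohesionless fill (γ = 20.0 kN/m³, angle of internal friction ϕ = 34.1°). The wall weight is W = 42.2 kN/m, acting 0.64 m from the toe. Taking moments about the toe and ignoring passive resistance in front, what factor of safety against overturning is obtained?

3.60

K_a = tan²(45° − 34.1°/2) = 0.2815.
P_a = ½K_aγH² = 0.5×0.2815×20.0×2.0² = 11.26 kN/m, acting at H/3 = 0.6667 m above the base.
Overturning moment M_o = P_a × H/3 = 11.26 × 0.6667 = 7.507.
Resisting moment M_r = W × 0.64 = 42.2 × 0.64 = 27.01.
FS_overturning = M_r/M_o = 27.01/7.507 = 3.598.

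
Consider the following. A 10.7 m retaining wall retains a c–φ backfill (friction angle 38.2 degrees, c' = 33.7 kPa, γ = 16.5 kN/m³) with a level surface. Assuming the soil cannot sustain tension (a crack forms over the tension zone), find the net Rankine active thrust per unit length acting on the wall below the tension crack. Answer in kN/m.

K_a = 0.2358; √K_a = 0.4856.
Tension-crack depth z_c = 2c/(γ√K_a) = 2×33.7/(16.5×0.4856) = 8.412 m.
σ_a at base = K_a γ H − 2c√K_a = 0.2358×16.5×10.7 − 2×33.7×0.4856 = 8.900 kPa.
P_a = ½ × 8.900 × (H − z_c) = 0.5×8.900×2.288 = 10.18 kN/m.

10.2 kN/m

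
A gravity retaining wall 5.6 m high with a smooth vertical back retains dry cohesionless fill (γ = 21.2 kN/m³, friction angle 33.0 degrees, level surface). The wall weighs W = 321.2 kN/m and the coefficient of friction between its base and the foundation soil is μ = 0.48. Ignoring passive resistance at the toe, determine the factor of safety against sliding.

K_a = tan²(45° − 33.0°/2) = 0.2948.
P_a = ½K_aγH² = 0.5×0.2948×21.2×5.6² = 98.00 kN/m, acting at H/3 = 1.867 m above the base.
FS_sliding = μW / P_a = 0.48×321.2 / 98.00 = 1.573.

1.57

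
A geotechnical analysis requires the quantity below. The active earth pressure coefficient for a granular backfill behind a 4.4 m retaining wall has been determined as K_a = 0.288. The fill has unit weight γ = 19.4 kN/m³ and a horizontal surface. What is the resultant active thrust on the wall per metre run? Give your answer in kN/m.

54.1 kN/m

P = ½ K_a γ H² = 0.5 × 0.288 × 19.4 × 4.4² = 54.08 kN/m.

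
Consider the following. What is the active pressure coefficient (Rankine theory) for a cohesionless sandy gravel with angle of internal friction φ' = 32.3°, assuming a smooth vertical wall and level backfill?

K_a = (1 − sin φ)/(1 + sin φ) = (1 − sin 32.3°)/(1 + sin 32.3°) = 0.3035.

0.303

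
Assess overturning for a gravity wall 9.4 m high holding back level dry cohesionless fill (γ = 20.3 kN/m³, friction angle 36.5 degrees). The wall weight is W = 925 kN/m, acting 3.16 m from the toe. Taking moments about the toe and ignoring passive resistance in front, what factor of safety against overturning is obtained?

4.09

K_a = tan²(45° − 36.5°/2) = 0.2541.
P_a = ½K_aγH² = 0.5×0.2541×20.3×9.4² = 227.9 kN/m, acting at H/3 = 3.133 m above the base.
Overturning moment M_o = P_a × H/3 = 227.9 × 3.133 = 713.9.
Resisting moment M_r = W × 3.16 = 925 × 3.16 = 2923.
FS_overturning = M_r/M_o = 2923/713.9 = 4.094.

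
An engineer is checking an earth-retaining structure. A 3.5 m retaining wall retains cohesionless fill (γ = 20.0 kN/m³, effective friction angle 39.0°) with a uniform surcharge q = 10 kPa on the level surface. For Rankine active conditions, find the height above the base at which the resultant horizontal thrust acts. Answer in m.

K_a = 0.2275.
Triangular part P₁ = ½K_aγH² = 27.87 at H/3 = 1.167 m; rectangular part P₂ = K_a q H = 7.963 at H/2 = 1.750 m.
ȳ = (P₁·1.167 + P₂·1.750)/(P₁+P₂) = 1.296 m.

1.30 m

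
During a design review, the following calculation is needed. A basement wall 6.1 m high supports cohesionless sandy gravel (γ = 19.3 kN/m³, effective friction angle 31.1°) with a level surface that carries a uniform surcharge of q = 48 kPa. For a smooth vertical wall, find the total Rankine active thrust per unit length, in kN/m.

K_a = tan²(45° − φ/2) = 0.3188.
Soil triangle: ½ K_a γ H² = 0.5×0.3188×19.3×6.1² = 114.5 kN/m.
Surcharge rectangle: K_a q H = 0.3188×48×6.1 = 93.34 kN/m.
Total = 114.5 + 93.34 = 207.8 kN/m.

208 kN/m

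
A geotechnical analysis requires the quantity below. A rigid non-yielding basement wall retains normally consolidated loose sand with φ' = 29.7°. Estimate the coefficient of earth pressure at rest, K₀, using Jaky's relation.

K₀ = 1 − sin φ' = 1 − sin 29.7° = 0.5045.

0.505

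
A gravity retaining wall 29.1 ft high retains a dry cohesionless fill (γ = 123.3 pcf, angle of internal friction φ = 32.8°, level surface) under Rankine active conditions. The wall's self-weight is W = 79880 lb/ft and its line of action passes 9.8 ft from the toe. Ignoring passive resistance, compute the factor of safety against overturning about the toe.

5.20

K_a = tan²(45° − 32.8°/2) = 0.2973.
P_a = ½K_aγH² = 0.5×0.2973×123.3×29.1² = 15520 lb/ft, acting at H/3 = 9.700 ft above the base.
Overturning moment M_o = P_a × H/3 = 15520 × 9.700 = 150500.
Resisting moment M_r = W × 9.8 = 79880 × 9.8 = 782800.
FS_overturning = M_r/M_o = 782800/150500 = 5.200.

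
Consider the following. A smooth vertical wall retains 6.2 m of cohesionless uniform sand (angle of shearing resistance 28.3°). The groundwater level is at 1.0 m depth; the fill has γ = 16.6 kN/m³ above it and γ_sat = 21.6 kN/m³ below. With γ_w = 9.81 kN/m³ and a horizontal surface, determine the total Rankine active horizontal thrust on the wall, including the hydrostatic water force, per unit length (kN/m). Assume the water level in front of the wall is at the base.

K_a = tan²(45° − φ/2) = 0.3568.
γ' = 21.6 − 9.81 = 11.79 kN/m³. Depth below WT = 5.2 m.
σ'_h at WT = K_a γ d_w = 5.922 kPa; at base = 5.922 + K_a γ' × 5.2 = 27.80 kPa.
P₁ (0–1.0 m) = ½×5.922×1.0 = 2.961. P₂ (1.0–6.2 m) = ½(5.922+27.80)×5.2 = 87.67.
P_w = ½ γ_w h₂² = 0.5×9.81×5.2² = 132.6. Total = 2.961+87.67+132.6 = 223.3 kN/m.

223 kN/m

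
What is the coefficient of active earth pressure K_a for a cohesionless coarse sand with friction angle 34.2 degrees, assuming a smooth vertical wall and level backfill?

0.280

K_a = (1 − sin φ)/(1 + sin φ) = (1 − sin 34.2°)/(1 + sin 34.2°) = 0.2803.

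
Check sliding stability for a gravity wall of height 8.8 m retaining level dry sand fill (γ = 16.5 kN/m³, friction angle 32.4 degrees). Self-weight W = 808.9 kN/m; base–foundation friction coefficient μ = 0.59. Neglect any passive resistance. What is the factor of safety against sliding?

2.47

K_a = tan²(45° − 32.4°/2) = 0.3022.
P_a = ½K_aγH² = 0.5×0.3022×16.5×8.8² = 193.1 kN/m, acting at H/3 = 2.933 m above the base.
FS_sliding = μW / P_a = 0.59×808.9 / 193.1 = 2.472.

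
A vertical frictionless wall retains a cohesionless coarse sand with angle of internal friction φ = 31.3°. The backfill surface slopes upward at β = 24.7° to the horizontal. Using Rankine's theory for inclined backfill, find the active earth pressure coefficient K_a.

K_a = cos β · (cos β − √(cos²β − cos²φ)) / (cos β + √(cos²β − cos²φ)).
cos β = 0.9085, cos φ = 0.8545, √(cos²β − cos²φ) = 0.3087.
K_a = 0.9085 × (0.9085 − 0.3087)/(0.9085 + 0.3087) = 0.4477.

0.448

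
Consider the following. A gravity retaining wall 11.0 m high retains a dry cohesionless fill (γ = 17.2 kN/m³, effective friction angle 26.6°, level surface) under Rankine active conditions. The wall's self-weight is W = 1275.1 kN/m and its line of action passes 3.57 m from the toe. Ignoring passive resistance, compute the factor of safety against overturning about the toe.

3.13

K_a = tan²(45° − 26.6°/2) = 0.3814.
P_a = ½K_aγH² = 0.5×0.3814×17.2×11.0² = 396.9 kN/m, acting at H/3 = 3.667 m above the base.
Overturning moment M_o = P_a × H/3 = 396.9 × 3.667 = 1455.
Resisting moment M_r = W × 3.57 = 1275.1 × 3.57 = 4552.
FS_overturning = M_r/M_o = 4552/1455 = 3.128.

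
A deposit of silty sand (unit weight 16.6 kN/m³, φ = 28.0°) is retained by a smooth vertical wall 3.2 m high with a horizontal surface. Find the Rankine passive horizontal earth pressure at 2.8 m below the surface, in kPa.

129 kPa

K_p = (1 + sin φ)/(1 − sin φ) = 2.770.
σ_h = K_p γ z = 2.770 × 16.6 × 2.8 = 128.7 kPa.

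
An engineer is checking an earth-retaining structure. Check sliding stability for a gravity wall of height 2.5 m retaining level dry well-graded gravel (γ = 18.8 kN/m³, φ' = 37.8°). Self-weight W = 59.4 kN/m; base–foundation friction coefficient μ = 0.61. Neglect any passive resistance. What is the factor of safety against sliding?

K_a = tan²(45° − 37.8°/2) = 0.2400.
P_a = ½K_aγH² = 0.5×0.2400×18.8×2.5² = 14.10 kN/m, acting at H/3 = 0.8333 m above the base.
FS_sliding = μW / P_a = 0.61×59.4 / 14.10 = 2.570.

2.57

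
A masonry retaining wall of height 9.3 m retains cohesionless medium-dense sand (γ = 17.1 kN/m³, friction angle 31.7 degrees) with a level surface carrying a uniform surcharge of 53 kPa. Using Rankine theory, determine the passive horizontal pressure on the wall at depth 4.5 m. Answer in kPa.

418 kPa

K_p = (1 + sin φ)/(1 − sin φ) = 3.215.
σ_v = γz + q = 17.1 × 4.5 + 53 = 129.9 kPa.
σ_h = K_p σ_v = 3.215 × 129.9 = 417.8 kPa.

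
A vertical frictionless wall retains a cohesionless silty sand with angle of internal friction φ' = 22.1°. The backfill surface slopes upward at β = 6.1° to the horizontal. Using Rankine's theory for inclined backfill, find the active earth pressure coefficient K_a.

0.465

K_a = cos β · (cos β − √(cos²β − cos²φ)) / (cos β + √(cos²β − cos²φ)).
cos β = 0.9943, cos φ = 0.9265, √(cos²β − cos²φ) = 0.3609.
K_a = 0.9943 × (0.9943 − 0.3609)/(0.9943 + 0.3609) = 0.4647.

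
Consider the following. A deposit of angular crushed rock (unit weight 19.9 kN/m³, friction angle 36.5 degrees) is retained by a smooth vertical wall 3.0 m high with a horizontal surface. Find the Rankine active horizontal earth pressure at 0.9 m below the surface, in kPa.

4.55 kPa

K_a = (1 − sin φ)/(1 + sin φ) = 0.2541.
σ_h = K_a γ z = 0.2541 × 19.9 × 0.9 = 4.550 kPa.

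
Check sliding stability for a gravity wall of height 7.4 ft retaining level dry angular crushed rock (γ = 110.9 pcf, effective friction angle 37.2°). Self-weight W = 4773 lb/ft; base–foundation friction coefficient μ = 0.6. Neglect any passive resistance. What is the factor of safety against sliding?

K_a = tan²(45° − 37.2°/2) = 0.2464.
P_a = ½K_aγH² = 0.5×0.2464×110.9×7.4² = 748.2 lb/ft, acting at H/3 = 2.467 ft above the base.
FS_sliding = μW / P_a = 0.6×4773 / 748.2 = 3.827.

3.83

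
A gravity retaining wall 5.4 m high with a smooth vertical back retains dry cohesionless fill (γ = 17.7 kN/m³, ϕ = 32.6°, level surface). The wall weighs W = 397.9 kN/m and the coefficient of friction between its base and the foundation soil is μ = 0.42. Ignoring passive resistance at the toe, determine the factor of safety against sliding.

2.16

K_a = tan²(45° − 32.6°/2) = 0.2997.
P_a = ½K_aγH² = 0.5×0.2997×17.7×5.4² = 77.35 kN/m, acting at H/3 = 1.800 m above the base.
FS_sliding = μW / P_a = 0.42×397.9 / 77.35 = 2.160.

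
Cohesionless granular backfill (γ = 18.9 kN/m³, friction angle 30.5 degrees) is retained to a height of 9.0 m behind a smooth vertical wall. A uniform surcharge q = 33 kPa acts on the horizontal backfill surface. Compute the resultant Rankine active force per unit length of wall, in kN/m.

K_a = tan²(45° − φ/2) = 0.3267.
Soil triangle: ½ K_a γ H² = 0.5×0.3267×18.9×9.0² = 250.0 kN/m.
Surcharge rectangle: K_a q H = 0.3267×33×9.0 = 97.02 kN/m.
Total = 250.0 + 97.02 = 347.1 kN/m.

347 kN/m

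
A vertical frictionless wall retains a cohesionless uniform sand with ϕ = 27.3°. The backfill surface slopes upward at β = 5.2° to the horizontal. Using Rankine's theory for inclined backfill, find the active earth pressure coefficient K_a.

0.376

K_a = cos β · (cos β − √(cos²β − cos²φ)) / (cos β + √(cos²β − cos²φ)).
cos β = 0.9959, cos φ = 0.8886, √(cos²β − cos²φ) = 0.4496.
K_a = 0.9959 × (0.9959 − 0.4496)/(0.9959 + 0.4496) = 0.3764.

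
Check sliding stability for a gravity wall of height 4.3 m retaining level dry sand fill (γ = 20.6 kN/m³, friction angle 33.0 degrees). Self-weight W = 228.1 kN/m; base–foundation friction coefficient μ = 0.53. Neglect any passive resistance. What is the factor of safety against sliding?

K_a = tan²(45° − 33.0°/2) = 0.2948.
P_a = ½K_aγH² = 0.5×0.2948×20.6×4.3² = 56.14 kN/m, acting at H/3 = 1.433 m above the base.
FS_sliding = μW / P_a = 0.53×228.1 / 56.14 = 2.153.

2.15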